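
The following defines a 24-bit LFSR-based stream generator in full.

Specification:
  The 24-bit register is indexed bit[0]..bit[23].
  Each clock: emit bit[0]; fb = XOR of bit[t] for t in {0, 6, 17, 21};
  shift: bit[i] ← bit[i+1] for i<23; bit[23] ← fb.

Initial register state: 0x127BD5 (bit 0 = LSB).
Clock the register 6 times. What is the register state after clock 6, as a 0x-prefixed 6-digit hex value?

reg_0 = 0x127BD5
clock 1: out=1, reg = 0x893DEA
clock 2: out=0, reg = 0xC49EF5
clock 3: out=1, reg = 0x624F7A
clock 4: out=0, reg = 0xB127BD
clock 5: out=1, reg = 0x5893DE
clock 6: out=0, reg = 0xAC49EF

0xAC49EF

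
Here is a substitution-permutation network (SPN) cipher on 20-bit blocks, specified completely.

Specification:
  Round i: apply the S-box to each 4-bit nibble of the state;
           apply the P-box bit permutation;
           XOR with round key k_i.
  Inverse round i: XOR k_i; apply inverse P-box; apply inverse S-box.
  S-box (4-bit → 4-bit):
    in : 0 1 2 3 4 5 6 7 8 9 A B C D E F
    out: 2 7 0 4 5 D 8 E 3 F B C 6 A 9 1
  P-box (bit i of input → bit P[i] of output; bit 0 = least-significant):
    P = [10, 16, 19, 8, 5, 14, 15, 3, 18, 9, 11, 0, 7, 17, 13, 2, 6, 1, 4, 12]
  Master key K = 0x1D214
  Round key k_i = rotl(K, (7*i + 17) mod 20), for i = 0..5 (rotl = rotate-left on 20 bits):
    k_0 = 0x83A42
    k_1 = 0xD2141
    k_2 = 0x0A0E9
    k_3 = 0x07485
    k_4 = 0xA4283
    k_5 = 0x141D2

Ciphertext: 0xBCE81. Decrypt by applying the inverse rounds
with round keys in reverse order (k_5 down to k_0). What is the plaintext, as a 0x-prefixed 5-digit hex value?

0xDBF2F

s_0 = ciphertext = 0xBCE81
s_1 = InvRound(s_0, k_5) = 0x10735
s_2 = InvRound(s_1, k_4) = 0xCA289
s_3 = InvRound(s_2, k_3) = 0x66874
s_4 = InvRound(s_3, k_2) = 0x3A572
s_5 = InvRound(s_4, k_1) = 0xC0E44
s_6 = InvRound(s_5, k_0) = 0xDBF2F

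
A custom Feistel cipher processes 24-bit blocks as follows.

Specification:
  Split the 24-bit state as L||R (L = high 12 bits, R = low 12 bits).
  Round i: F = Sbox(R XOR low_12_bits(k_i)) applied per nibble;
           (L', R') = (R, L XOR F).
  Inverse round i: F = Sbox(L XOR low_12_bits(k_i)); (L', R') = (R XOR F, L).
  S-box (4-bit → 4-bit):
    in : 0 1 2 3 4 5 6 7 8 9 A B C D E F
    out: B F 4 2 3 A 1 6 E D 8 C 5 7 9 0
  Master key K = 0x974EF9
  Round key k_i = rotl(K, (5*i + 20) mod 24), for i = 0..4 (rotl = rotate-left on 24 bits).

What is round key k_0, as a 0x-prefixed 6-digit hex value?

0x9974EF

K = 0x974EF9
k_0 = rotl(K, (5*0+20) mod 24) = rotl(K, 20) = 0x9974EF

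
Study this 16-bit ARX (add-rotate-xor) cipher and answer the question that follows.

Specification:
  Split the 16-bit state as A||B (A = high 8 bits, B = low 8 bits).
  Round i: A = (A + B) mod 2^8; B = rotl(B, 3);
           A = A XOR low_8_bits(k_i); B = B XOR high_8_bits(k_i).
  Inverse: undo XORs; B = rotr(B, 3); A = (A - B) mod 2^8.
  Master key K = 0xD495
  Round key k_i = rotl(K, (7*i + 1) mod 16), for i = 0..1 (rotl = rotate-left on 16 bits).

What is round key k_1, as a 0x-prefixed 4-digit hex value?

0x95D4

K = 0xD495
k_0 = rotl(K, (7*0+1) mod 16) = rotl(K, 1) = 0xA92B
k_1 = rotl(K, (7*1+1) mod 16) = rotl(K, 8) = 0x95D4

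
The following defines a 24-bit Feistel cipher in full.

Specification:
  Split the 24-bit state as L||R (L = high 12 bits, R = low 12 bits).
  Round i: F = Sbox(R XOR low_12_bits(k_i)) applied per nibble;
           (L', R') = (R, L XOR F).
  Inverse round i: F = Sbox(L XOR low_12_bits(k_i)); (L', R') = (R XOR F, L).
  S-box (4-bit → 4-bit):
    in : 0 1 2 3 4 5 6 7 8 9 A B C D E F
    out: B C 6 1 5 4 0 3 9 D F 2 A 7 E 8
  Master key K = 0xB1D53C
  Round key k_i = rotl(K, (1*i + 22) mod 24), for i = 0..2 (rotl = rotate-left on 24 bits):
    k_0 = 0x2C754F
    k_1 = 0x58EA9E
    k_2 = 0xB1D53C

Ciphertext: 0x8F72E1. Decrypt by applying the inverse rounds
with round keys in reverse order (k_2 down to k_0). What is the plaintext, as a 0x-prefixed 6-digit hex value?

0x1EB080

s_0 = ciphertext = 0x8F72E1
s_1 = InvRound(s_0, k_2) = 0x5438F7
s_2 = InvRound(s_1, k_1) = 0x080543
s_3 = InvRound(s_2, k_0) = 0x1EB080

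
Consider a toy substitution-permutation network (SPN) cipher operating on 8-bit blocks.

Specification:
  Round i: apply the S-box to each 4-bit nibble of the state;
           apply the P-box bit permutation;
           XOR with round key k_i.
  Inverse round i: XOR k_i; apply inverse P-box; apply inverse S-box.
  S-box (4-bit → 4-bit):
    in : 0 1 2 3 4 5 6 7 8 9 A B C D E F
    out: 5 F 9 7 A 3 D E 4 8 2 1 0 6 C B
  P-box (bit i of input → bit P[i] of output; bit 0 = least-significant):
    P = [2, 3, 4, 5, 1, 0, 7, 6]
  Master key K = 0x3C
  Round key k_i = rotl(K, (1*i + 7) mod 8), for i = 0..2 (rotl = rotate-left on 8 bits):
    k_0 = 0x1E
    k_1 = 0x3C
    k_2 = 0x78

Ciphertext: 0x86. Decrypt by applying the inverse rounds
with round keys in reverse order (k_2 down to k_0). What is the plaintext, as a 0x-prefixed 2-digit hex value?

s_0 = ciphertext = 0x86
s_1 = InvRound(s_0, k_2) = 0x61
s_2 = InvRound(s_1, k_1) = 0x43
s_3 = InvRound(s_2, k_0) = 0x43

0x43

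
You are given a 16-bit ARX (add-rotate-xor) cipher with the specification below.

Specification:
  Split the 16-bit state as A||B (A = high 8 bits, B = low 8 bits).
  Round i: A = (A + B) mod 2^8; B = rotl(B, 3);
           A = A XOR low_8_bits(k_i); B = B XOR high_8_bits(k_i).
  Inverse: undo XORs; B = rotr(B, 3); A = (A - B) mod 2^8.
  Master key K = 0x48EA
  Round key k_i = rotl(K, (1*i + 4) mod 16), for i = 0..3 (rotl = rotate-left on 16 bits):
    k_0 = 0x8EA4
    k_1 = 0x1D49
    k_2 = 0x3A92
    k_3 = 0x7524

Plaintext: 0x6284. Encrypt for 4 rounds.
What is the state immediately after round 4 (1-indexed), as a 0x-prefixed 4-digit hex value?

0xD3B6

s_0 = plaintext = 0x6284
s_1 = Round(s_0, k_0) = 0x42AA
s_2 = Round(s_1, k_1) = 0xA548
s_3 = Round(s_2, k_2) = 0x7F78
s_4 = Round(s_3, k_3) = 0xD3B6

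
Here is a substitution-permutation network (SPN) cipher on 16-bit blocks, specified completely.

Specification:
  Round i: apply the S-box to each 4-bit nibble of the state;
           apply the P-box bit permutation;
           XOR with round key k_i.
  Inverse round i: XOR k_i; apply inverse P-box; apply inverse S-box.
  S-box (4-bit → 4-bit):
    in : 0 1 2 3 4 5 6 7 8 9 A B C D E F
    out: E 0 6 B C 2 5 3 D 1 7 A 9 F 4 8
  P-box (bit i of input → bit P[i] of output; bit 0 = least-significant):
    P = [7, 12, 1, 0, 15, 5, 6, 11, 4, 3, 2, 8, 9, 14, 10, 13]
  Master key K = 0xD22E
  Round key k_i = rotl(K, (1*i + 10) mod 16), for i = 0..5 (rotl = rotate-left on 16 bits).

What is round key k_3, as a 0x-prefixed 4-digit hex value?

0xDA45

K = 0xD22E
k_0 = rotl(K, (1*0+10) mod 16) = rotl(K, 10) = 0xBB48
k_1 = rotl(K, (1*1+10) mod 16) = rotl(K, 11) = 0x7691
k_2 = rotl(K, (1*2+10) mod 16) = rotl(K, 12) = 0xED22
k_3 = rotl(K, (1*3+10) mod 16) = rotl(K, 13) = 0xDA45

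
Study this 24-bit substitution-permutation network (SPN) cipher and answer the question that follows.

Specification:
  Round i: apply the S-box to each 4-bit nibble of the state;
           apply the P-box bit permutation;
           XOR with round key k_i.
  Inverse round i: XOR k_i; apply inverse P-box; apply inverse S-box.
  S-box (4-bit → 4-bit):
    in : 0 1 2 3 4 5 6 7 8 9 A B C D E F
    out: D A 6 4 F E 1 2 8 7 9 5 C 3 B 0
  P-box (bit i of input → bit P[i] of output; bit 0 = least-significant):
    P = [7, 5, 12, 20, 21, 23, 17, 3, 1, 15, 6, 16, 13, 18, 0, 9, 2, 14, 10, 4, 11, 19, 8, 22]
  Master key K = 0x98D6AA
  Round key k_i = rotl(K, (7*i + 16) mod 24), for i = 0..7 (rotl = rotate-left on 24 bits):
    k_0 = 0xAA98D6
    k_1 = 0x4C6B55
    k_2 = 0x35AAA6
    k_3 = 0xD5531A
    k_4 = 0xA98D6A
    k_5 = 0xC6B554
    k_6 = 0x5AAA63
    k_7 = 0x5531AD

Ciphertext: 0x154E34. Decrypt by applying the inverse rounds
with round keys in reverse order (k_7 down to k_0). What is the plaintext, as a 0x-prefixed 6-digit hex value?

0xAEAA8C

s_0 = ciphertext = 0x154E34
s_1 = InvRound(s_0, k_7) = 0x050F8B
s_2 = InvRound(s_1, k_6) = 0x53D5CE
s_3 = InvRound(s_2, k_5) = 0xF1DA1A
s_4 = InvRound(s_3, k_4) = 0x5583F5
s_5 = InvRound(s_4, k_3) = 0xFD3919
s_6 = InvRound(s_5, k_2) = 0x5ACD19
s_7 = InvRound(s_6, k_1) = 0xFBE2C8
s_8 = InvRound(s_7, k_0) = 0xAEAA8C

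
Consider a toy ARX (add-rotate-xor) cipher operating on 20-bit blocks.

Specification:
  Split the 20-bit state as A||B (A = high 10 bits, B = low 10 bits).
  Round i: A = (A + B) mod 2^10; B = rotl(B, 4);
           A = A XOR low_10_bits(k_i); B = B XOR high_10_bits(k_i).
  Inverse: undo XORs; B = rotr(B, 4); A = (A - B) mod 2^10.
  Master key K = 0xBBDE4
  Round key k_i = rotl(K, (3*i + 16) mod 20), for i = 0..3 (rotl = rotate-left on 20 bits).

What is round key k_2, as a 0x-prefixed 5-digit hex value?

K = 0xBBDE4
k_0 = rotl(K, (3*0+16) mod 20) = rotl(K, 16) = 0x4BBDE
k_1 = rotl(K, (3*1+16) mod 20) = rotl(K, 19) = 0x5DEF2
k_2 = rotl(K, (3*2+16) mod 20) = rotl(K, 2) = 0xEF792

0xEF792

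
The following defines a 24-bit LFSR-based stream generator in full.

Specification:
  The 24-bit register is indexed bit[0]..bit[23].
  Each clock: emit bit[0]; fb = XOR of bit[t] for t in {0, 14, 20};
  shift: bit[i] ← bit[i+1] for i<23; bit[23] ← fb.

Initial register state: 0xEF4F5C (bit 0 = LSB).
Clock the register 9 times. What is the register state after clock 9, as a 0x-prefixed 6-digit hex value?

reg_0 = 0xEF4F5C
clock 1: out=0, reg = 0xF7A7AE
clock 2: out=0, reg = 0xFBD3D7
clock 3: out=1, reg = 0xFDE9EB
clock 4: out=1, reg = 0xFEF4F5
clock 5: out=1, reg = 0xFF7A7A
clock 6: out=0, reg = 0x7FBD3D
clock 7: out=1, reg = 0x3FDE9E
clock 8: out=0, reg = 0x1FEF4F
clock 9: out=1, reg = 0x8FF7A7

0x8FF7A7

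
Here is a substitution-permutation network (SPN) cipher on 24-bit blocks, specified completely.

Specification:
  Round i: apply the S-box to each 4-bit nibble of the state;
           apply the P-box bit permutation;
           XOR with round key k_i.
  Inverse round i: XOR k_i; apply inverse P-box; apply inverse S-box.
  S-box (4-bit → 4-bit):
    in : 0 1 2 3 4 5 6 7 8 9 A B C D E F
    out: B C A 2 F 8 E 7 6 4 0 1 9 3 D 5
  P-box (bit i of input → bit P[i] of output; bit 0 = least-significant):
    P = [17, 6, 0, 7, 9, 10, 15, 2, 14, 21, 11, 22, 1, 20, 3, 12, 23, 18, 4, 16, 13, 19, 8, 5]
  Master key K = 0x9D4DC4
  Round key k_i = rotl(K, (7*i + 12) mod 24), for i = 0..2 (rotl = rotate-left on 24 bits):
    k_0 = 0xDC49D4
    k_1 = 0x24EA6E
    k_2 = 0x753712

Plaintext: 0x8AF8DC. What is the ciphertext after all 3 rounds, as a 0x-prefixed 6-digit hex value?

s_0 = plaintext = 0x8AF8DC
s_1 = Round(s_0, k_0) = 0xF6465E
s_2 = Round(s_1, k_1) = 0x53D3F1
s_3 = Round(s_2, k_2) = 0x41B5B1

0x41B5B1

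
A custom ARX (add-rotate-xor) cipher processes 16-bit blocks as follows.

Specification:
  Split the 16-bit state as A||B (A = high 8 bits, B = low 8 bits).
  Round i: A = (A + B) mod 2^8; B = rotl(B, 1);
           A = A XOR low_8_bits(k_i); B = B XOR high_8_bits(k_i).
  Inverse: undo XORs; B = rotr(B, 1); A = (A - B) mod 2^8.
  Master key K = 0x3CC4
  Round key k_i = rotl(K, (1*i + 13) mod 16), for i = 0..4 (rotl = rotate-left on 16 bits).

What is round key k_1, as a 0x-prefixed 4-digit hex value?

0x0F31

K = 0x3CC4
k_0 = rotl(K, (1*0+13) mod 16) = rotl(K, 13) = 0x8798
k_1 = rotl(K, (1*1+13) mod 16) = rotl(K, 14) = 0x0F31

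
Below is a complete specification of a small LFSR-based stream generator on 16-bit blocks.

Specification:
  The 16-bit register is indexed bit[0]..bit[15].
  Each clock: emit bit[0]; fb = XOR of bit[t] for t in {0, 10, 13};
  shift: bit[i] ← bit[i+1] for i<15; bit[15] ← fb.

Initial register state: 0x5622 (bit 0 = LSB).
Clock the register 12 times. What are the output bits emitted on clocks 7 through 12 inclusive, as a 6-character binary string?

reg_0 = 0x5622
clock 1: out=0, reg = 0xAB11
clock 2: out=1, reg = 0x5588
clock 3: out=0, reg = 0xAAC4
clock 4: out=0, reg = 0xD562
clock 5: out=0, reg = 0xEAB1
clock 6: out=1, reg = 0x7558
clock 7: out=0, reg = 0x3AAC
clock 8: out=0, reg = 0x9D56
clock 9: out=0, reg = 0xCEAB
clock 10: out=1, reg = 0x6755
clock 11: out=1, reg = 0xB3AA
clock 12: out=0, reg = 0xD9D5

000110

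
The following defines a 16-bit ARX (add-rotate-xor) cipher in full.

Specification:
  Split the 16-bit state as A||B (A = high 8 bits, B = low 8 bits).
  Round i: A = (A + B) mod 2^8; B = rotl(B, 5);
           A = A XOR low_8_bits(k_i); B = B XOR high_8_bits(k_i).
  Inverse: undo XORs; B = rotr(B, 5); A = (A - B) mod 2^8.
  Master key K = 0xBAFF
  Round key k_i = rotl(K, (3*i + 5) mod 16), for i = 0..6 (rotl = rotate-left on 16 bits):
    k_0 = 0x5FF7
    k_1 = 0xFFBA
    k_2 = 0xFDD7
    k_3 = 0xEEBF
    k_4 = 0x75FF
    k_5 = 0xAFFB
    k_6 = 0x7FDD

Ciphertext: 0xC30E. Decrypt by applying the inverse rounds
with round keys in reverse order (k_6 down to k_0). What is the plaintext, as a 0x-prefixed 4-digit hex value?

0xA73A

s_0 = ciphertext = 0xC30E
s_1 = InvRound(s_0, k_6) = 0x938B
s_2 = InvRound(s_1, k_5) = 0x4721
s_3 = InvRound(s_2, k_4) = 0x16A2
s_4 = InvRound(s_3, k_3) = 0x4762
s_5 = InvRound(s_4, k_2) = 0x94FC
s_6 = InvRound(s_5, k_1) = 0x1618
s_7 = InvRound(s_6, k_0) = 0xA73A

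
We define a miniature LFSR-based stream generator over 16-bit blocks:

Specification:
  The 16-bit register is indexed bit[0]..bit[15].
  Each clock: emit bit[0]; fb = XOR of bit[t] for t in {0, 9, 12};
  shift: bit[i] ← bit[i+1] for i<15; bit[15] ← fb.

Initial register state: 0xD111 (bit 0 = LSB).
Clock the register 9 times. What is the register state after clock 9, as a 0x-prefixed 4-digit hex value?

0x1A68

reg_0 = 0xD111
clock 1: out=1, reg = 0x6888
clock 2: out=0, reg = 0x3444
clock 3: out=0, reg = 0x9A22
clock 4: out=0, reg = 0x4D11
clock 5: out=1, reg = 0xA688
clock 6: out=0, reg = 0xD344
clock 7: out=0, reg = 0x69A2
clock 8: out=0, reg = 0x34D1
clock 9: out=1, reg = 0x1A68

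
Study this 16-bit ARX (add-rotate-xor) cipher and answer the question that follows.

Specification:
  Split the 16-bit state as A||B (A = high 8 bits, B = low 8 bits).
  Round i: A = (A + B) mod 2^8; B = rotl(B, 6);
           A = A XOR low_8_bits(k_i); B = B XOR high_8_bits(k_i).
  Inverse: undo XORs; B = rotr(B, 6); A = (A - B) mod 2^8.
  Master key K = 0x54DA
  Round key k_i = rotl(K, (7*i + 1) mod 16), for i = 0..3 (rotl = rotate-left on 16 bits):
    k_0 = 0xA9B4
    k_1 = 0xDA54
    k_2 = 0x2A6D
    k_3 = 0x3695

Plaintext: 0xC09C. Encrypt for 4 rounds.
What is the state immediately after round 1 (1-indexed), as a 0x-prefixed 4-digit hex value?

0xE88E

s_0 = plaintext = 0xC09C
s_1 = Round(s_0, k_0) = 0xE88E
s_2 = Round(s_1, k_1) = 0x2279
s_3 = Round(s_2, k_2) = 0xF674
s_4 = Round(s_3, k_3) = 0xFF2B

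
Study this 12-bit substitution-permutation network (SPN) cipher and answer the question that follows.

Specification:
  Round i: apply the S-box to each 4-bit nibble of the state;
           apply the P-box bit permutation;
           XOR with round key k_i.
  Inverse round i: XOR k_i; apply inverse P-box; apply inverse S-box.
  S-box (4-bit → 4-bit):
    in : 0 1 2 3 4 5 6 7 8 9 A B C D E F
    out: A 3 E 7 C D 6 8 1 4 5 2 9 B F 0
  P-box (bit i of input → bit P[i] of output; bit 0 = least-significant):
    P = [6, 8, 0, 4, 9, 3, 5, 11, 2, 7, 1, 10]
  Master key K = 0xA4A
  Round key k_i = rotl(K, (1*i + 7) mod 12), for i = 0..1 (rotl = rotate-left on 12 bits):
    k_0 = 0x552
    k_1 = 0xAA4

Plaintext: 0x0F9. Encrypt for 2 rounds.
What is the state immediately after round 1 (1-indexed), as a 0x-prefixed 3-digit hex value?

s_0 = plaintext = 0x0F9
s_1 = Round(s_0, k_0) = 0x1D3
s_2 = Round(s_1, k_1) = 0x169

0x1D3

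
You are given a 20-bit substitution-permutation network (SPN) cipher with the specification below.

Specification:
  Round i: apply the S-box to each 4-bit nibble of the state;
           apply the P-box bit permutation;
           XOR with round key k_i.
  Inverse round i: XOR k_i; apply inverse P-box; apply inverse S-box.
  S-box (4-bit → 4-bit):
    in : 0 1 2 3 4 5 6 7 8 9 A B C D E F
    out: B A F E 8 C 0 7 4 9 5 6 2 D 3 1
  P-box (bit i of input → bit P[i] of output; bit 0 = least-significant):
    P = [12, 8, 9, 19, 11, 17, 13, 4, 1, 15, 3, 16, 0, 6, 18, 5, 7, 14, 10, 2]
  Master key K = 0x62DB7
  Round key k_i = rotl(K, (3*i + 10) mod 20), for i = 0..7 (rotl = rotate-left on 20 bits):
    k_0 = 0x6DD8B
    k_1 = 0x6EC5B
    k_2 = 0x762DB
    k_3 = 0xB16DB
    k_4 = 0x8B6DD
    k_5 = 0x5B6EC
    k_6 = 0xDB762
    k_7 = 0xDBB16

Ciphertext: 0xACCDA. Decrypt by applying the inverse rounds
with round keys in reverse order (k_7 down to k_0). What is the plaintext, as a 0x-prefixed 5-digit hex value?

s_0 = ciphertext = 0xACCDA
s_1 = InvRound(s_0, k_7) = 0x2B5B7
s_2 = InvRound(s_1, k_6) = 0x97415
s_3 = InvRound(s_2, k_5) = 0xE2B45
s_4 = InvRound(s_3, k_4) = 0xA8B0E
s_5 = InvRound(s_4, k_3) = 0xDE19E
s_6 = InvRound(s_5, k_2) = 0x4ECC3
s_7 = InvRound(s_6, k_1) = 0xF6816
s_8 = InvRound(s_7, k_0) = 0xDF350

0xDF350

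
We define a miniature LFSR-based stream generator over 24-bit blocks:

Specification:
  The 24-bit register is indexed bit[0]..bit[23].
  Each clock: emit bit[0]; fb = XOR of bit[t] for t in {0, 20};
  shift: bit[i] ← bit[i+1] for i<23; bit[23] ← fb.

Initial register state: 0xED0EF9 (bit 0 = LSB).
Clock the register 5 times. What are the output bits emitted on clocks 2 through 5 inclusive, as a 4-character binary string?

reg_0 = 0xED0EF9
clock 1: out=1, reg = 0xF6877C
clock 2: out=0, reg = 0xFB43BE
clock 3: out=0, reg = 0xFDA1DF
clock 4: out=1, reg = 0x7ED0EF
clock 5: out=1, reg = 0x3F6877

0011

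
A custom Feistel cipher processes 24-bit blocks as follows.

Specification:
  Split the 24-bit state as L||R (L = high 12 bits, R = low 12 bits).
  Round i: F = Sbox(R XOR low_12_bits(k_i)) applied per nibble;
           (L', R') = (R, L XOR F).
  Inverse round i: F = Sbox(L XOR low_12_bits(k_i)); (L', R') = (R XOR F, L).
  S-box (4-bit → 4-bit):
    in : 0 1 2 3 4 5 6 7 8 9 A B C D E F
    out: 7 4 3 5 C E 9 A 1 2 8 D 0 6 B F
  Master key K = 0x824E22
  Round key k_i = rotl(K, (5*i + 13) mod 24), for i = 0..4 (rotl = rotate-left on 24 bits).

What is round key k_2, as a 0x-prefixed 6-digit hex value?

0x412711

K = 0x824E22
k_0 = rotl(K, (5*0+13) mod 24) = rotl(K, 13) = 0xC45049
k_1 = rotl(K, (5*1+13) mod 24) = rotl(K, 18) = 0x8A0938
k_2 = rotl(K, (5*2+13) mod 24) = rotl(K, 23) = 0x412711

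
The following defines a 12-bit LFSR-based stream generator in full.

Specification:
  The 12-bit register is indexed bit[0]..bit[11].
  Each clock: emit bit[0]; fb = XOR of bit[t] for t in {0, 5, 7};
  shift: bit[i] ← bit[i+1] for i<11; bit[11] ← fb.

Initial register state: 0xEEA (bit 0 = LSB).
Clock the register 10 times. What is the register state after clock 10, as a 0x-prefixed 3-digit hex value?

0xA03

reg_0 = 0xEEA
clock 1: out=0, reg = 0x775
clock 2: out=1, reg = 0x3BA
clock 3: out=0, reg = 0x1DD
clock 4: out=1, reg = 0x0EE
clock 5: out=0, reg = 0x077
clock 6: out=1, reg = 0x03B
clock 7: out=1, reg = 0x01D
clock 8: out=1, reg = 0x80E
clock 9: out=0, reg = 0x407
clock 10: out=1, reg = 0xA03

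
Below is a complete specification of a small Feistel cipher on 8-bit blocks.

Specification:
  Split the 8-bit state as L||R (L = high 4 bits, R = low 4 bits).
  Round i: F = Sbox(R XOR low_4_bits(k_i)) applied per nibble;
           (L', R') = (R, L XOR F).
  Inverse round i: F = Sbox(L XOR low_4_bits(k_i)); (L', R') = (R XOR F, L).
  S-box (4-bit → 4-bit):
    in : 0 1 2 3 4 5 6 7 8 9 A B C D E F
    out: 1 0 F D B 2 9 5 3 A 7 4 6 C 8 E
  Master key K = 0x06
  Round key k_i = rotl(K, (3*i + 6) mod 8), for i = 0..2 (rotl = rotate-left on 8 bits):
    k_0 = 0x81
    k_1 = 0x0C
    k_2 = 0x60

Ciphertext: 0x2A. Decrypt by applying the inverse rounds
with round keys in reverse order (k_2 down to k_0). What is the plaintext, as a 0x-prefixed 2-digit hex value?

s_0 = ciphertext = 0x2A
s_1 = InvRound(s_0, k_2) = 0x52
s_2 = InvRound(s_1, k_1) = 0x85
s_3 = InvRound(s_2, k_0) = 0xF8

0xF8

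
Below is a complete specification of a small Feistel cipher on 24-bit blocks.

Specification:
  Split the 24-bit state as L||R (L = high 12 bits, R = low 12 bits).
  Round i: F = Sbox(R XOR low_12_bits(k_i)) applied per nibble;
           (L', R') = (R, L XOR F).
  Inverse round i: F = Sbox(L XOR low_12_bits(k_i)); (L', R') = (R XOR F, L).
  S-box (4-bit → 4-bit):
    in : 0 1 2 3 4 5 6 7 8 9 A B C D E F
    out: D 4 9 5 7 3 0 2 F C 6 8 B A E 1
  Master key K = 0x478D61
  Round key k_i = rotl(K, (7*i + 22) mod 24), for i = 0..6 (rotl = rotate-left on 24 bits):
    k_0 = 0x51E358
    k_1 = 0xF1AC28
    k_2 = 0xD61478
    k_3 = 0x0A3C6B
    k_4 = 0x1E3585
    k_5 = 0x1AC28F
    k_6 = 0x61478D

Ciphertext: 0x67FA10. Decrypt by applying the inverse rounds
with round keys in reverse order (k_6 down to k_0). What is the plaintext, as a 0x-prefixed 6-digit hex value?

0xCE28AE

s_0 = ciphertext = 0x67FA10
s_1 = InvRound(s_0, k_6) = 0xE0967F
s_2 = InvRound(s_1, k_5) = 0xD8FE09
s_3 = InvRound(s_2, k_4) = 0x1DFD8F
s_4 = InvRound(s_3, k_3) = 0x7081DF
s_5 = InvRound(s_4, k_2) = 0x4F2708
s_6 = InvRound(s_5, k_1) = 0x8AE4F2
s_7 = InvRound(s_6, k_0) = 0xCE28AE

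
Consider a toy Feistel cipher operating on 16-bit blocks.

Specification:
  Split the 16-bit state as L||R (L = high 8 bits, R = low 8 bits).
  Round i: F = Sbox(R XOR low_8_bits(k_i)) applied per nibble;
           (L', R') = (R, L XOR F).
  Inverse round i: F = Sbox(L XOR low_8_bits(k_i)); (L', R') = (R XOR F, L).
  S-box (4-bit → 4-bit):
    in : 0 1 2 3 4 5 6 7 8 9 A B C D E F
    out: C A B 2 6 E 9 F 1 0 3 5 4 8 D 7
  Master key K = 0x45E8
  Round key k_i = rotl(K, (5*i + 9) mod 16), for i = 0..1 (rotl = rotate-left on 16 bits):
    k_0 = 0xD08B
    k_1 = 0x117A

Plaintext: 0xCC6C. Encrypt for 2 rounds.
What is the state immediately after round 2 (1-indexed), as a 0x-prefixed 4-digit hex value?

s_0 = plaintext = 0xCC6C
s_1 = Round(s_0, k_0) = 0x6C13
s_2 = Round(s_1, k_1) = 0x13FC

0x13FC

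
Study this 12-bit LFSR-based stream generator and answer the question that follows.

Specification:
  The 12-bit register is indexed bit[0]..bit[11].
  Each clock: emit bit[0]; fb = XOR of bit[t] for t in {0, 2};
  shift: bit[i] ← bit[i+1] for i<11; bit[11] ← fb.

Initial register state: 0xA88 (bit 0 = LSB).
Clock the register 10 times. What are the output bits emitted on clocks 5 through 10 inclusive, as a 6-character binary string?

000101

reg_0 = 0xA88
clock 1: out=0, reg = 0x544
clock 2: out=0, reg = 0xAA2
clock 3: out=0, reg = 0x551
clock 4: out=1, reg = 0xAA8
clock 5: out=0, reg = 0x554
clock 6: out=0, reg = 0xAAA
clock 7: out=0, reg = 0x555
clock 8: out=1, reg = 0x2AA
clock 9: out=0, reg = 0x155
clock 10: out=1, reg = 0x0AA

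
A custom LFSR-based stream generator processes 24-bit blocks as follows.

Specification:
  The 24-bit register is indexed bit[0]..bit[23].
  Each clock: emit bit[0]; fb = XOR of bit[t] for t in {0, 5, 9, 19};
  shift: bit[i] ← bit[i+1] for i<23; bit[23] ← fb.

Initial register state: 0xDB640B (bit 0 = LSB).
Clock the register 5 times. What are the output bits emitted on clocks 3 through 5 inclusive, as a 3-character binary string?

reg_0 = 0xDB640B
clock 1: out=1, reg = 0x6DB205
clock 2: out=1, reg = 0xB6D902
clock 3: out=0, reg = 0x5B6C81
clock 4: out=1, reg = 0x2DB640
clock 5: out=0, reg = 0x16DB20

010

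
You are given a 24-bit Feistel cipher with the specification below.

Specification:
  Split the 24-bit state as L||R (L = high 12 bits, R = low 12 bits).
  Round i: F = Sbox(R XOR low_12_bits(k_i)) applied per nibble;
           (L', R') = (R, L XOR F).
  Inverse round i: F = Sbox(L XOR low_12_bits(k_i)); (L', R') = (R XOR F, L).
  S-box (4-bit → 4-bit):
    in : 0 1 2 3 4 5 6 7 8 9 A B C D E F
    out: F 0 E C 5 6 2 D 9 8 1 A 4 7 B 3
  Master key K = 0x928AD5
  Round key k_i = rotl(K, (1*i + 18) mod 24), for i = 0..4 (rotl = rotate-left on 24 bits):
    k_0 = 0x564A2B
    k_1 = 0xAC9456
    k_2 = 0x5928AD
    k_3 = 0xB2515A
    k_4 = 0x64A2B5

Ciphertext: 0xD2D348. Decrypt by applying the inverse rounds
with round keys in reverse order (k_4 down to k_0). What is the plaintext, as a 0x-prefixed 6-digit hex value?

0xE2B385

s_0 = ciphertext = 0xD2D348
s_1 = InvRound(s_0, k_4) = 0x0C1D2D
s_2 = InvRound(s_1, k_3) = 0xDA70C1
s_3 = InvRound(s_2, k_2) = 0x630DA7
s_4 = InvRound(s_3, k_1) = 0x385630
s_5 = InvRound(s_4, k_0) = 0xE2B385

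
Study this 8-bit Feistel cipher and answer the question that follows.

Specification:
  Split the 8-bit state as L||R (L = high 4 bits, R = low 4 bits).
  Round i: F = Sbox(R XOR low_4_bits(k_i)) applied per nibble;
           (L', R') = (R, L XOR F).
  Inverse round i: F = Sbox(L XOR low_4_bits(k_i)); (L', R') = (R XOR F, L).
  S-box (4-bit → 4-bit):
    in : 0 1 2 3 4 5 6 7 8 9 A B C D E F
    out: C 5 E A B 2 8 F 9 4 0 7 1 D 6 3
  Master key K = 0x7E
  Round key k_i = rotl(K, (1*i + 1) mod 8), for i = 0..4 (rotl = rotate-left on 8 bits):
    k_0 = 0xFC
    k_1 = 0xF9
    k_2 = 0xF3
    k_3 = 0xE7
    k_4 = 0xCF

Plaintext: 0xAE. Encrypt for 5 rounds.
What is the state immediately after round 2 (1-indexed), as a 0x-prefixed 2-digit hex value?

0x43

s_0 = plaintext = 0xAE
s_1 = Round(s_0, k_0) = 0xE4
s_2 = Round(s_1, k_1) = 0x43
s_3 = Round(s_2, k_2) = 0x38
s_4 = Round(s_3, k_3) = 0x80
s_5 = Round(s_4, k_4) = 0x0B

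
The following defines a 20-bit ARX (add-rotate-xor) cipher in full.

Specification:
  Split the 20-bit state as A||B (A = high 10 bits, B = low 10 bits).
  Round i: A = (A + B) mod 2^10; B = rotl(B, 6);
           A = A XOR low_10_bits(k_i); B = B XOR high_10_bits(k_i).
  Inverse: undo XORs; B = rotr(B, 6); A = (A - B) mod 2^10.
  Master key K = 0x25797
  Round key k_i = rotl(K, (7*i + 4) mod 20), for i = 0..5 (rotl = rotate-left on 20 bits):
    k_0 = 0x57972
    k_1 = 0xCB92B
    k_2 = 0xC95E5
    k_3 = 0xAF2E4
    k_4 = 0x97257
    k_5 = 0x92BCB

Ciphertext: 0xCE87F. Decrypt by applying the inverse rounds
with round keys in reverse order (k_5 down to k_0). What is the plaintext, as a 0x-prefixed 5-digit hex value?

s_0 = ciphertext = 0xCE87F
s_1 = InvRound(s_0, k_5) = 0x66758
s_2 = InvRound(s_1, k_4) = 0xE2844
s_3 = InvRound(s_2, k_3) = 0x78F8B
s_4 = InvRound(s_3, k_2) = 0x492E2
s_5 = InvRound(s_4, k_1) = 0xD20C7
s_6 = InvRound(s_5, k_0) = 0x29196

0x29196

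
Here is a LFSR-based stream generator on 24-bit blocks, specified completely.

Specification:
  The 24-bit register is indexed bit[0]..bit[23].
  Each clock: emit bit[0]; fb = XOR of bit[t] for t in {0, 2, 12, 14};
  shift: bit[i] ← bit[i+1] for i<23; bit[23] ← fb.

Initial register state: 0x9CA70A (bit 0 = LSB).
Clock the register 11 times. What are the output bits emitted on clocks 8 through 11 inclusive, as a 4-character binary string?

0111

reg_0 = 0x9CA70A
clock 1: out=0, reg = 0x4E5385
clock 2: out=1, reg = 0x2729C2
clock 3: out=0, reg = 0x1394E1
clock 4: out=1, reg = 0x09CA70
clock 5: out=0, reg = 0x84E538
clock 6: out=0, reg = 0xC2729C
clock 7: out=0, reg = 0xE1394E
clock 8: out=0, reg = 0x709CA7
clock 9: out=1, reg = 0xB84E53
clock 10: out=1, reg = 0x5C2729
clock 11: out=1, reg = 0xAE1394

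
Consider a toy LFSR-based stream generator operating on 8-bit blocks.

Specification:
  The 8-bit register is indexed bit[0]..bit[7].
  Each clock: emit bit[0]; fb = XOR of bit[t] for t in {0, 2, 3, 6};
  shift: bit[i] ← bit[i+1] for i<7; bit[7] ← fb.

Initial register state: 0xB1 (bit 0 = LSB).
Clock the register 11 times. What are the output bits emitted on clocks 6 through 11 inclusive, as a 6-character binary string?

101101

reg_0 = 0xB1
clock 1: out=1, reg = 0xD8
clock 2: out=0, reg = 0x6C
clock 3: out=0, reg = 0xB6
clock 4: out=0, reg = 0xDB
clock 5: out=1, reg = 0xED
clock 6: out=1, reg = 0x76
clock 7: out=0, reg = 0x3B
clock 8: out=1, reg = 0x1D
clock 9: out=1, reg = 0x8E
clock 10: out=0, reg = 0x47
clock 11: out=1, reg = 0xA3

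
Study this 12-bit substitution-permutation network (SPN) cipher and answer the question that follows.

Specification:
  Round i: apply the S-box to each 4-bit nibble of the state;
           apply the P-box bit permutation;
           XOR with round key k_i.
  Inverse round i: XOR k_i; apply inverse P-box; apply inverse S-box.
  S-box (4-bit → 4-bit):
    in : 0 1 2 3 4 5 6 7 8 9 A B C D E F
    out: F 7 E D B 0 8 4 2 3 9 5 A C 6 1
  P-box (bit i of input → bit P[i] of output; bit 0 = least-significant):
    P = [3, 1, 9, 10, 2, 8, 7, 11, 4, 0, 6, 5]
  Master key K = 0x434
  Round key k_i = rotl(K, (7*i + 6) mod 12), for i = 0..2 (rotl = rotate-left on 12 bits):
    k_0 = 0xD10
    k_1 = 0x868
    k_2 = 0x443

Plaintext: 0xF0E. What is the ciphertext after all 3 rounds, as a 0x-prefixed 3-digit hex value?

0xD25

s_0 = plaintext = 0xF0E
s_1 = Round(s_0, k_0) = 0x686
s_2 = Round(s_1, k_1) = 0xD48
s_3 = Round(s_2, k_2) = 0xD25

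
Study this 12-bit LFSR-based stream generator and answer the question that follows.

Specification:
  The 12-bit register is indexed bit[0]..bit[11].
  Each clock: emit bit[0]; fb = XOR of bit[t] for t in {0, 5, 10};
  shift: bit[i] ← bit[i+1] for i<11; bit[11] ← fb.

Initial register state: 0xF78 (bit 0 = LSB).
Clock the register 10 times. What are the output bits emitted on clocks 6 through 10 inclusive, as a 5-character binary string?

11011

reg_0 = 0xF78
clock 1: out=0, reg = 0x7BC
clock 2: out=0, reg = 0x3DE
clock 3: out=0, reg = 0x1EF
clock 4: out=1, reg = 0x0F7
clock 5: out=1, reg = 0x07B
clock 6: out=1, reg = 0x03D
clock 7: out=1, reg = 0x01E
clock 8: out=0, reg = 0x00F
clock 9: out=1, reg = 0x807
clock 10: out=1, reg = 0xC03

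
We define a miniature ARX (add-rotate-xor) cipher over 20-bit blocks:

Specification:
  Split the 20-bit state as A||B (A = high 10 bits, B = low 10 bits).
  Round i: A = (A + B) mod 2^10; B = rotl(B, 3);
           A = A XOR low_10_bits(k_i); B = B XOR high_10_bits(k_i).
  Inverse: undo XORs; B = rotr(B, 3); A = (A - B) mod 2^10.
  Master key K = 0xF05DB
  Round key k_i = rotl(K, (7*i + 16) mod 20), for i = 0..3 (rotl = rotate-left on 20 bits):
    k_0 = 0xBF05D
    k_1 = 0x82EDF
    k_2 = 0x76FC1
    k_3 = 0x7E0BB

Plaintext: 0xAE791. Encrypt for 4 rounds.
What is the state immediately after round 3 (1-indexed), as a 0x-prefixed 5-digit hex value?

s_0 = plaintext = 0xAE791
s_1 = Round(s_0, k_0) = 0x85E73
s_2 = Round(s_1, k_1) = 0x95597
s_3 = Round(s_2, k_2) = 0x0B560
s_4 = Round(s_3, k_3) = 0x4DAFA

0x0B560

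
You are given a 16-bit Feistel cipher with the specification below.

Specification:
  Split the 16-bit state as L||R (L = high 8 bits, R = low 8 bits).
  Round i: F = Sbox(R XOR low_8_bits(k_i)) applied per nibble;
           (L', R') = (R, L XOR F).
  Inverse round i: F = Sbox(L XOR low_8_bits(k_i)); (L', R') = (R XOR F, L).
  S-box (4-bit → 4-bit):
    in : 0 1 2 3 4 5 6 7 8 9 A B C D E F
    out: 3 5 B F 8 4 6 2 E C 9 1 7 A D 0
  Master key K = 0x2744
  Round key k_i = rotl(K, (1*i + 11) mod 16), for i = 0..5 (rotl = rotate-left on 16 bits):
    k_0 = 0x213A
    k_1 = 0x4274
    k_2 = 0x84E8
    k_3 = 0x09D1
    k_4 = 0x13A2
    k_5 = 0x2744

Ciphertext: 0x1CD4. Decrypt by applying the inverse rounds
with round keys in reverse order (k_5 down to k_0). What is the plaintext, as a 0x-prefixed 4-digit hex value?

s_0 = ciphertext = 0x1CD4
s_1 = InvRound(s_0, k_5) = 0x9A1C
s_2 = InvRound(s_1, k_4) = 0xE29A
s_3 = InvRound(s_2, k_3) = 0x65E2
s_4 = InvRound(s_3, k_2) = 0x0865
s_5 = InvRound(s_4, k_1) = 0x4208
s_6 = InvRound(s_5, k_0) = 0x2642

0x2642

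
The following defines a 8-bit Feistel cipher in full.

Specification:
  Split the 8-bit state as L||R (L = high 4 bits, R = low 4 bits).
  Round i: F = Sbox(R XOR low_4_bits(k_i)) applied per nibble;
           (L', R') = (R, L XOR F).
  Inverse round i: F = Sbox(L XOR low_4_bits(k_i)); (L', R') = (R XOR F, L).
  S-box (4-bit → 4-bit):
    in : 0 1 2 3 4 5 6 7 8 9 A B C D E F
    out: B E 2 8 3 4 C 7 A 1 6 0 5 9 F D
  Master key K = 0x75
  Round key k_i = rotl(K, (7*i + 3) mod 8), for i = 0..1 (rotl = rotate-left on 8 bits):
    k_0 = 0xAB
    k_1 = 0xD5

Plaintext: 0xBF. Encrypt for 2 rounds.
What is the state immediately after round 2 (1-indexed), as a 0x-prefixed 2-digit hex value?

s_0 = plaintext = 0xBF
s_1 = Round(s_0, k_0) = 0xF8
s_2 = Round(s_1, k_1) = 0x86

0x86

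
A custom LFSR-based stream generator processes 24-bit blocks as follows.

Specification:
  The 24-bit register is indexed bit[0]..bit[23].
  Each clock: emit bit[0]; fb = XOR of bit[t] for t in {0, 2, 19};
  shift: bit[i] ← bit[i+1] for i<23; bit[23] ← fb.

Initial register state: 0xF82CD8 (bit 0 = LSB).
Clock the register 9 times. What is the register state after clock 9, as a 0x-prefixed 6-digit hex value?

reg_0 = 0xF82CD8
clock 1: out=0, reg = 0xFC166C
clock 2: out=0, reg = 0x7E0B36
clock 3: out=0, reg = 0x3F059B
clock 4: out=1, reg = 0x1F82CD
clock 5: out=1, reg = 0x8FC166
clock 6: out=0, reg = 0x47E0B3
clock 7: out=1, reg = 0xA3F059
clock 8: out=1, reg = 0xD1F82C
clock 9: out=0, reg = 0xE8FC16

0xE8FC16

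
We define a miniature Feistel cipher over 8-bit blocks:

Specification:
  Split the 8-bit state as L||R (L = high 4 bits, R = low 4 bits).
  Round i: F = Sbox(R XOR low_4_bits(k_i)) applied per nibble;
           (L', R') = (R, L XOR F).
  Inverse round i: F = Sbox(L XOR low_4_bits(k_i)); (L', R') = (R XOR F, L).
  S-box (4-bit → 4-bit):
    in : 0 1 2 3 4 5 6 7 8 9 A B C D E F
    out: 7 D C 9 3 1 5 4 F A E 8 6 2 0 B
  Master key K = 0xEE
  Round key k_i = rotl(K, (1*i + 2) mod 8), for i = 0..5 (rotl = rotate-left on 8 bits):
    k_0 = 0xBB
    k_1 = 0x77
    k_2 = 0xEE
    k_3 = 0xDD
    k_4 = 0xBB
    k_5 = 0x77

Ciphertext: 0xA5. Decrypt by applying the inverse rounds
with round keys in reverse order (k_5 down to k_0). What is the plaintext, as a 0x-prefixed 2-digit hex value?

s_0 = ciphertext = 0xA5
s_1 = InvRound(s_0, k_5) = 0x7A
s_2 = InvRound(s_1, k_4) = 0xC7
s_3 = InvRound(s_2, k_3) = 0xAC
s_4 = InvRound(s_3, k_2) = 0xFA
s_5 = InvRound(s_4, k_1) = 0x5F
s_6 = InvRound(s_5, k_0) = 0xF5

0xF5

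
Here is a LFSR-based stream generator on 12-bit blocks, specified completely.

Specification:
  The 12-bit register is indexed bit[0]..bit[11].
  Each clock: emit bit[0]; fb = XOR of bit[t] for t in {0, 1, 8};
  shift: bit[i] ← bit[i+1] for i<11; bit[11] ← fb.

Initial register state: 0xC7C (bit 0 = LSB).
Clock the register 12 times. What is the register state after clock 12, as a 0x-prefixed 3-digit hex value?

0x0AE

reg_0 = 0xC7C
clock 1: out=0, reg = 0x63E
clock 2: out=0, reg = 0xB1F
clock 3: out=1, reg = 0xD8F
clock 4: out=1, reg = 0xEC7
clock 5: out=1, reg = 0x763
clock 6: out=1, reg = 0xBB1
clock 7: out=1, reg = 0x5D8
clock 8: out=0, reg = 0xAEC
clock 9: out=0, reg = 0x576
clock 10: out=0, reg = 0x2BB
clock 11: out=1, reg = 0x15D
clock 12: out=1, reg = 0x0AE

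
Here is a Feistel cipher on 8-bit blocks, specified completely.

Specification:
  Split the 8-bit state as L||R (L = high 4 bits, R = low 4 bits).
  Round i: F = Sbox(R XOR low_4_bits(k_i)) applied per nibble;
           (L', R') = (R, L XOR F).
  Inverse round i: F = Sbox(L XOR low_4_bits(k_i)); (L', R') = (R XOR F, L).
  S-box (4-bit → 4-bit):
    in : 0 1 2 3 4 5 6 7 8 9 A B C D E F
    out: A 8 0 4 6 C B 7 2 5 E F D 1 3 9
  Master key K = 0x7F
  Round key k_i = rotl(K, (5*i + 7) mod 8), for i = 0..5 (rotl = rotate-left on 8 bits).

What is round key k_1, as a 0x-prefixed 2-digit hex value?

0xF7

K = 0x7F
k_0 = rotl(K, (5*0+7) mod 8) = rotl(K, 7) = 0xBF
k_1 = rotl(K, (5*1+7) mod 8) = rotl(K, 4) = 0xF7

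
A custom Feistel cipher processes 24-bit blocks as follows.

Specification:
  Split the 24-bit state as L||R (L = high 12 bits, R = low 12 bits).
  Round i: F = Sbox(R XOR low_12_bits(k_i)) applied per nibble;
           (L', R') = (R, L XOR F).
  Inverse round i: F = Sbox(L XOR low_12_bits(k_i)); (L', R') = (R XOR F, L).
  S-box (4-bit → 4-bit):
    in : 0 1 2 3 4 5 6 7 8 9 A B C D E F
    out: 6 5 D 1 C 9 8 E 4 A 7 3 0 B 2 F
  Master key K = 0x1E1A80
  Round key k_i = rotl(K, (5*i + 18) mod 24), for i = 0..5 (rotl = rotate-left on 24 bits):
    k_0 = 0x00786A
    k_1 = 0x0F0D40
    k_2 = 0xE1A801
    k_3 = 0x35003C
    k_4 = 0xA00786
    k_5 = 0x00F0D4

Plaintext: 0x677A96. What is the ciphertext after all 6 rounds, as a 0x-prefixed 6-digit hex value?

s_0 = plaintext = 0x677A96
s_1 = Round(s_0, k_0) = 0xA96B87
s_2 = Round(s_1, k_1) = 0xB87298
s_3 = Round(s_2, k_2) = 0x298C2D
s_4 = Round(s_3, k_3) = 0xC2D2CD
s_5 = Round(s_4, k_4) = 0x2CD5EE
s_6 = Round(s_5, k_5) = 0x5EEBDA

0x5EEBDA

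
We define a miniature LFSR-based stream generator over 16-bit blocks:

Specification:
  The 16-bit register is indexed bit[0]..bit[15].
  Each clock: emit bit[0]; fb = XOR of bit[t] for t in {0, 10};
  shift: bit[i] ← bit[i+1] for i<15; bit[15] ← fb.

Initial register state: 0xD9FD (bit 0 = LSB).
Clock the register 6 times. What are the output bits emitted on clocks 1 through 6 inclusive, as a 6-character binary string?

101111

reg_0 = 0xD9FD
clock 1: out=1, reg = 0xECFE
clock 2: out=0, reg = 0xF67F
clock 3: out=1, reg = 0x7B3F
clock 4: out=1, reg = 0xBD9F
clock 5: out=1, reg = 0x5ECF
clock 6: out=1, reg = 0x2F67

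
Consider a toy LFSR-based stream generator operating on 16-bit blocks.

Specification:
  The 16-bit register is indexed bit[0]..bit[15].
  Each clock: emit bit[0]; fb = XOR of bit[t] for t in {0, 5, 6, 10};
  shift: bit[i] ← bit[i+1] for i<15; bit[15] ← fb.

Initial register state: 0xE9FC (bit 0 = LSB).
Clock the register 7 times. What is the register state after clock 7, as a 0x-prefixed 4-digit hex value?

0x5DD3

reg_0 = 0xE9FC
clock 1: out=0, reg = 0x74FE
clock 2: out=0, reg = 0xBA7F
clock 3: out=1, reg = 0xDD3F
clock 4: out=1, reg = 0xEE9F
clock 5: out=1, reg = 0x774F
clock 6: out=1, reg = 0xBBA7
clock 7: out=1, reg = 0x5DD3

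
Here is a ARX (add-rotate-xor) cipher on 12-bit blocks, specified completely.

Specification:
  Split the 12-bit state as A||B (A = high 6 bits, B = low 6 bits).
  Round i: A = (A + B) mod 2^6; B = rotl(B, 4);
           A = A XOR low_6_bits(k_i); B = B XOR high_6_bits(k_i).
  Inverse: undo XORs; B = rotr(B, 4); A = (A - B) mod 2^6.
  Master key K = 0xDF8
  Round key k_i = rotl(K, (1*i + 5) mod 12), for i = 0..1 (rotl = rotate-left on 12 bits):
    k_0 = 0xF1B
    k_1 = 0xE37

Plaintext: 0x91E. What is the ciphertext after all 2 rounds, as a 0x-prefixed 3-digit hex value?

s_0 = plaintext = 0x91E
s_1 = Round(s_0, k_0) = 0x65B
s_2 = Round(s_1, k_1) = 0x0CE

0x0CE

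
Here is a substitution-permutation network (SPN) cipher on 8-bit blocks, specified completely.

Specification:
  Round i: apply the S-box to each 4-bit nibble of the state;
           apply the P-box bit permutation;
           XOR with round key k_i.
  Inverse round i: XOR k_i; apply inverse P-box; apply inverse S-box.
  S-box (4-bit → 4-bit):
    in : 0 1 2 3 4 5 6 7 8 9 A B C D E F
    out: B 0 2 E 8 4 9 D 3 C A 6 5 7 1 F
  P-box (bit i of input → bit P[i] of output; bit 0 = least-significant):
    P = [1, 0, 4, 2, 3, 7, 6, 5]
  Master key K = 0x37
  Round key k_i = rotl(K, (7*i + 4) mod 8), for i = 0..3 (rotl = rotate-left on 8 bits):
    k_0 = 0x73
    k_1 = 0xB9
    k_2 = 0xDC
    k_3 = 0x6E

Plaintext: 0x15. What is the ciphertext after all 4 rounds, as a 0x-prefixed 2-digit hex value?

s_0 = plaintext = 0x15
s_1 = Round(s_0, k_0) = 0x63
s_2 = Round(s_1, k_1) = 0x84
s_3 = Round(s_2, k_2) = 0x50
s_4 = Round(s_3, k_3) = 0x29

0x29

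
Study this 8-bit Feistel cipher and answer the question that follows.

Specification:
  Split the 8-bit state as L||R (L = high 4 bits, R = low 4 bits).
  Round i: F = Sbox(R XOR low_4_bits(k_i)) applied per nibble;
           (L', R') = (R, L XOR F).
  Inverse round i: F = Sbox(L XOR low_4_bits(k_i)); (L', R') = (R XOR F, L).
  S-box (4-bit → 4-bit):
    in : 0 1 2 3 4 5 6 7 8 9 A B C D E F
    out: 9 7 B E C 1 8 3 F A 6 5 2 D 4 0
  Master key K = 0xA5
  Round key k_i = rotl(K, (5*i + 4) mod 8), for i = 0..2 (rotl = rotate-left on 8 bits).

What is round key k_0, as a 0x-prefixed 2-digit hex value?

0x5A

K = 0xA5
k_0 = rotl(K, (5*0+4) mod 8) = rotl(K, 4) = 0x5A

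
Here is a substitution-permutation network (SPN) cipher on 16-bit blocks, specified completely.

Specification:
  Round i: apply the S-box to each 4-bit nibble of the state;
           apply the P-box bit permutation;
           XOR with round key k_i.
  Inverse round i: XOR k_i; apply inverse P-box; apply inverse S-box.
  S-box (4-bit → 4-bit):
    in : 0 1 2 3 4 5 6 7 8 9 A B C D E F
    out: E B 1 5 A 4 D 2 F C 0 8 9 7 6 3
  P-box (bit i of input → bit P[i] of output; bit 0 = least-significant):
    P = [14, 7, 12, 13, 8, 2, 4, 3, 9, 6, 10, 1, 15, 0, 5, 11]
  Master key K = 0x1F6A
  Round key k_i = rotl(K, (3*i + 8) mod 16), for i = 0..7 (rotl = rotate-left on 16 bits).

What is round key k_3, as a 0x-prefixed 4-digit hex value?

0x3ED4

K = 0x1F6A
k_0 = rotl(K, (3*0+8) mod 16) = rotl(K, 8) = 0x6A1F
k_1 = rotl(K, (3*1+8) mod 16) = rotl(K, 11) = 0x50FB
k_2 = rotl(K, (3*2+8) mod 16) = rotl(K, 14) = 0x87DA
k_3 = rotl(K, (3*3+8) mod 16) = rotl(K, 1) = 0x3ED4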